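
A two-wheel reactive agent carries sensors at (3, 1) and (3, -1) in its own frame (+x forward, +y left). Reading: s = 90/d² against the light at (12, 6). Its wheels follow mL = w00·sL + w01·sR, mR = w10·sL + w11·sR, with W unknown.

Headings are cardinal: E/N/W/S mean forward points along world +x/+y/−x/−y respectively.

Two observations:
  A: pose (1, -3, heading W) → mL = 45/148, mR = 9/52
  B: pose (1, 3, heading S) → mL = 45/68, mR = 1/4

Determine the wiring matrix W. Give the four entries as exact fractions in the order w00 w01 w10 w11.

1 0 0 1/2

obs A: pose=(1,-3,W) → sL=45/148, sR=9/26, mL=45/148, mR=9/52
obs B: pose=(1,3,S) → sL=45/68, sR=1/2, mL=45/68, mR=1/4
sensor matrix S = [[45/148, 9/26], [45/68, 1/2]]; det S = -630/8177
solve [mL_A; mL_B] = S·[w00; w01] and [mR_A; mR_B] = S·[w10; w11]:
  w00 = 1, w01 = 0, w10 = 0, w11 = 1/2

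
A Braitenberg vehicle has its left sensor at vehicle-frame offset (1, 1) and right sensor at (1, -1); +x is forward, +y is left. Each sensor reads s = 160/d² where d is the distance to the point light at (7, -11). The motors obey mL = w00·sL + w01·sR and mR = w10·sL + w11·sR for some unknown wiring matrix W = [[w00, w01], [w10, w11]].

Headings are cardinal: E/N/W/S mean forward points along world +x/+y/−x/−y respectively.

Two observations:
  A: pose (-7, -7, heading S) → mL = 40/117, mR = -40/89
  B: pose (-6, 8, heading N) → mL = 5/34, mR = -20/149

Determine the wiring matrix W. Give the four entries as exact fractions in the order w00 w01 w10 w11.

obs A: pose=(-7,-7,S) → sL=80/89, sR=80/117, mL=40/117, mR=-40/89
obs B: pose=(-6,8,N) → sL=40/149, sR=5/17, mL=5/34, mR=-20/149
sensor matrix S = [[80/89, 80/117], [40/149, 5/17]]; det S = 2131600/26376129
solve [mL_A; mL_B] = S·[w00; w01] and [mR_A; mR_B] = S·[w10; w11]:
  w00 = 0, w01 = 1/2, w10 = -1/2, w11 = 0

0 1/2 -1/2 0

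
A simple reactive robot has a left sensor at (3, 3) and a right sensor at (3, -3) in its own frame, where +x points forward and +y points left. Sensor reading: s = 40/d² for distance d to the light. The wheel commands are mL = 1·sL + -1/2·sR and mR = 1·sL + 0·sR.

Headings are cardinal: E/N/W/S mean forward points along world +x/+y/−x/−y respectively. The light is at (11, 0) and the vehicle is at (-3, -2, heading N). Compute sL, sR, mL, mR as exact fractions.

left sensor world pos  = (-6, 1); dL² = 290
right sensor world pos = (0, 1); dR² = 122
sL = 40/290 = 4/29
sR = 40/122 = 20/61
mL = 1·sL + -1/2·sR = -46/1769
mR = 1·sL + 0·sR = 4/29

4/29 20/61 -46/1769 4/29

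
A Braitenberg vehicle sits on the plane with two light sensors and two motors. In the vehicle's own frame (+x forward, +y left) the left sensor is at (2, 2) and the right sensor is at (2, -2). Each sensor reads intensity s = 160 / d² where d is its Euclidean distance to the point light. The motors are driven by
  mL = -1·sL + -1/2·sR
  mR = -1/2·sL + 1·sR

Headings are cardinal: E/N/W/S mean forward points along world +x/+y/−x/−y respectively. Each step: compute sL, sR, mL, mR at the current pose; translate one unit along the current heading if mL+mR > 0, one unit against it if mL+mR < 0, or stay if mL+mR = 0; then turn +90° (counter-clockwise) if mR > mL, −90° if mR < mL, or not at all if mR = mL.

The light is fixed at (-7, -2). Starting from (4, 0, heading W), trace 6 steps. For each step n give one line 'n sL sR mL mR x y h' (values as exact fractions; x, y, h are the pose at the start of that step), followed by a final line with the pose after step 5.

n=0: pose=(4,0,W); sL=160/81, sR=160/97; mL=-22000/7857, mR=5200/7857; mL+mR=-5600/2619 → advance -1; mR−mL=27200/7857 → turn +1·90°
n=1: pose=(5,0,S); sL=40/49, sR=8/5; mL=-396/245, mR=292/245; mL+mR=-104/245 → advance -1; mR−mL=688/245 → turn +1·90°
n=2: pose=(5,1,E); sL=160/221, sR=160/197; mL=-49200/43537, mR=19600/43537; mL+mR=-29600/43537 → advance -1; mR−mL=68800/43537 → turn +1·90°
n=3: pose=(4,1,N); sL=80/53, sR=80/97; mL=-9880/5141, mR=360/5141; mL+mR=-9520/5141 → advance -1; mR−mL=10240/5141 → turn +1·90°
n=4: pose=(4,0,W); sL=160/81, sR=160/97; mL=-22000/7857, mR=5200/7857; mL+mR=-5600/2619 → advance -1; mR−mL=27200/7857 → turn +1·90°
n=5: pose=(5,0,S); sL=40/49, sR=8/5; mL=-396/245, mR=292/245; mL+mR=-104/245 → advance -1; mR−mL=688/245 → turn +1·90°

0 160/81 160/97 -22000/7857 5200/7857 4 0 W
1 40/49 8/5 -396/245 292/245 5 0 S
2 160/221 160/197 -49200/43537 19600/43537 5 1 E
3 80/53 80/97 -9880/5141 360/5141 4 1 N
4 160/81 160/97 -22000/7857 5200/7857 4 0 W
5 40/49 8/5 -396/245 292/245 5 0 S
final 5 1 E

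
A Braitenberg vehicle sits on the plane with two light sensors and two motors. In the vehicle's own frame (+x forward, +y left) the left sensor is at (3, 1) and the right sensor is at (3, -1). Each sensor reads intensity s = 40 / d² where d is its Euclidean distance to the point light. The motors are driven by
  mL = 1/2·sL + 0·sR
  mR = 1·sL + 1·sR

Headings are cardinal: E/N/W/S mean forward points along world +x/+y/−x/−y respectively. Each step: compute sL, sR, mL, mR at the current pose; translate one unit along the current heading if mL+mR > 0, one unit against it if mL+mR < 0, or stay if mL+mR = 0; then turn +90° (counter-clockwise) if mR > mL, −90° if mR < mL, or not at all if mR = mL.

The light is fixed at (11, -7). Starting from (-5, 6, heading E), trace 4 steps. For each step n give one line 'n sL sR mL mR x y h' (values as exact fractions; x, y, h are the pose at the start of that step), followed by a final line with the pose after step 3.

0 8/73 40/313 4/73 5424/22849 -5 6 E
1 5/64 10/113 5/128 1205/7232 -4 6 N
2 40/493 40/549 20/493 41680/270657 -4 7 W
3 20/173 4/41 10/173 1512/7093 -5 7 S
final -5 6 E

n=0: pose=(-5,6,E); sL=8/73, sR=40/313; mL=4/73, mR=5424/22849; mL+mR=6676/22849 → advance +1; mR−mL=4172/22849 → turn +1·90°
n=1: pose=(-4,6,N); sL=5/64, sR=10/113; mL=5/128, mR=1205/7232; mL+mR=2975/14464 → advance +1; mR−mL=1845/14464 → turn +1·90°
n=2: pose=(-4,7,W); sL=40/493, sR=40/549; mL=20/493, mR=41680/270657; mL+mR=52660/270657 → advance +1; mR−mL=30700/270657 → turn +1·90°
n=3: pose=(-5,7,S); sL=20/173, sR=4/41; mL=10/173, mR=1512/7093; mL+mR=1922/7093 → advance +1; mR−mL=1102/7093 → turn +1·90°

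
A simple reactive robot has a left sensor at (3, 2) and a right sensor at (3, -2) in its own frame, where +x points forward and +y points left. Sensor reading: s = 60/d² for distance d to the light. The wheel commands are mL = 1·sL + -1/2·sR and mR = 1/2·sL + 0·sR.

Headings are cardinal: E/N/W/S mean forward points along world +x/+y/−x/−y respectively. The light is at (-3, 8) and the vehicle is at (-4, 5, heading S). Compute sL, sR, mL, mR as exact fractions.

left sensor world pos  = (-2, 2); dL² = 37
right sensor world pos = (-6, 2); dR² = 45
sL = 60/37 = 60/37
sR = 60/45 = 4/3
mL = 1·sL + -1/2·sR = 106/111
mR = 1/2·sL + 0·sR = 30/37

60/37 4/3 106/111 30/37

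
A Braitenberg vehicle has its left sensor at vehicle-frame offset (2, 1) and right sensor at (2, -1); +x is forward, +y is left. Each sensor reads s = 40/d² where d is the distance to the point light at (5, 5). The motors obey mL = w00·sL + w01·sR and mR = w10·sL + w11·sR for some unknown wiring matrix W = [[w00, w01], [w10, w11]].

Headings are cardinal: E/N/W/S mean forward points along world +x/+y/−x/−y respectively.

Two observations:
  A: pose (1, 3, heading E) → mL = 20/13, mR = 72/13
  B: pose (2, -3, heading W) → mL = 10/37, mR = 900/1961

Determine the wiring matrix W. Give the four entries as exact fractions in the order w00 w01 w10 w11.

obs A: pose=(1,3,E) → sL=8, sR=40/13, mL=20/13, mR=72/13
obs B: pose=(2,-3,W) → sL=20/53, sR=20/37, mL=10/37, mR=900/1961
sensor matrix S = [[8, 40/13], [20/53, 20/37]]; det S = 80640/25493
solve [mL_A; mL_B] = S·[w00; w01] and [mR_A; mR_B] = S·[w10; w11]:
  w00 = 0, w01 = 1/2, w10 = 1/2, w11 = 1/2

0 1/2 1/2 1/2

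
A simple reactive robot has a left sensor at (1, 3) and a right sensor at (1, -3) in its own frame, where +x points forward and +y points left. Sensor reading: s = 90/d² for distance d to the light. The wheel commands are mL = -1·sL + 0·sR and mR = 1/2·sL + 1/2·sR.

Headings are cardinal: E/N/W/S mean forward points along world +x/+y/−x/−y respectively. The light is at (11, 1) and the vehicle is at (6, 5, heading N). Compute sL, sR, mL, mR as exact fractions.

left sensor world pos  = (3, 6); dL² = 89
right sensor world pos = (9, 6); dR² = 29
sL = 90/89 = 90/89
sR = 90/29 = 90/29
mL = -1·sL + 0·sR = -90/89
mR = 1/2·sL + 1/2·sR = 5310/2581

90/89 90/29 -90/89 5310/2581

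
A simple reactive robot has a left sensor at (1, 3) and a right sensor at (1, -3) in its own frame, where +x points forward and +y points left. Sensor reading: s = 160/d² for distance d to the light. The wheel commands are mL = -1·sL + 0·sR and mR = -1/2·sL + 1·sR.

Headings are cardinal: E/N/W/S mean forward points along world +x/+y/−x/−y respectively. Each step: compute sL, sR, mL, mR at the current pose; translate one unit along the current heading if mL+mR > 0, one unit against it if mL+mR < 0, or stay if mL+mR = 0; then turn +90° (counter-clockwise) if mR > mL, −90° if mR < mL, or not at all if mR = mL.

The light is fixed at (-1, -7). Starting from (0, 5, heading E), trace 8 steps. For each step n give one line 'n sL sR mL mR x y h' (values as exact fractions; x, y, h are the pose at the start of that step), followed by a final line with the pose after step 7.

n=0: pose=(0,5,E); sL=160/229, sR=32/17; mL=-160/229, mR=5968/3893; mL+mR=3248/3893 → advance +1; mR−mL=8688/3893 → turn +1·90°
n=1: pose=(1,5,N); sL=16/17, sR=80/97; mL=-16/17, mR=584/1649; mL+mR=-968/1649 → advance -1; mR−mL=2136/1649 → turn +1·90°
n=2: pose=(1,4,W); sL=32/13, sR=160/197; mL=-32/13, mR=-1072/2561; mL+mR=-7376/2561 → advance -1; mR−mL=5232/2561 → turn +1·90°
n=3: pose=(2,4,S); sL=20/17, sR=8/5; mL=-20/17, mR=86/85; mL+mR=-14/85 → advance -1; mR−mL=186/85 → turn +1·90°
n=4: pose=(2,5,E); sL=160/241, sR=160/97; mL=-160/241, mR=30800/23377; mL+mR=15280/23377 → advance +1; mR−mL=46320/23377 → turn +1·90°
n=5: pose=(3,5,N); sL=16/17, sR=80/109; mL=-16/17, mR=488/1853; mL+mR=-1256/1853 → advance -1; mR−mL=2232/1853 → turn +1·90°
n=6: pose=(3,4,W); sL=160/73, sR=32/41; mL=-160/73, mR=-944/2993; mL+mR=-7504/2993 → advance -1; mR−mL=5616/2993 → turn +1·90°
n=7: pose=(4,4,S); sL=40/41, sR=20/13; mL=-40/41, mR=560/533; mL+mR=40/533 → advance +1; mR−mL=1080/533 → turn +1·90°

0 160/229 32/17 -160/229 5968/3893 0 5 E
1 16/17 80/97 -16/17 584/1649 1 5 N
2 32/13 160/197 -32/13 -1072/2561 1 4 W
3 20/17 8/5 -20/17 86/85 2 4 S
4 160/241 160/97 -160/241 30800/23377 2 5 E
5 16/17 80/109 -16/17 488/1853 3 5 N
6 160/73 32/41 -160/73 -944/2993 3 4 W
7 40/41 20/13 -40/41 560/533 4 4 S
final 4 3 E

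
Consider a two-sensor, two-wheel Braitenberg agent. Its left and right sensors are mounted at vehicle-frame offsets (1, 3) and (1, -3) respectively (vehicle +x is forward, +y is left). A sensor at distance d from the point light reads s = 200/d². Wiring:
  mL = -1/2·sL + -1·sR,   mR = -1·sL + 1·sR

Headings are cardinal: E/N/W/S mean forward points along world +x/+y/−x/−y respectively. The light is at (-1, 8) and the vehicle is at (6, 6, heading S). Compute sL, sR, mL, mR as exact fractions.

left sensor world pos  = (9, 5); dL² = 109
right sensor world pos = (3, 5); dR² = 25
sL = 200/109 = 200/109
sR = 200/25 = 8
mL = -1/2·sL + -1·sR = -972/109
mR = -1·sL + 1·sR = 672/109

200/109 8 -972/109 672/109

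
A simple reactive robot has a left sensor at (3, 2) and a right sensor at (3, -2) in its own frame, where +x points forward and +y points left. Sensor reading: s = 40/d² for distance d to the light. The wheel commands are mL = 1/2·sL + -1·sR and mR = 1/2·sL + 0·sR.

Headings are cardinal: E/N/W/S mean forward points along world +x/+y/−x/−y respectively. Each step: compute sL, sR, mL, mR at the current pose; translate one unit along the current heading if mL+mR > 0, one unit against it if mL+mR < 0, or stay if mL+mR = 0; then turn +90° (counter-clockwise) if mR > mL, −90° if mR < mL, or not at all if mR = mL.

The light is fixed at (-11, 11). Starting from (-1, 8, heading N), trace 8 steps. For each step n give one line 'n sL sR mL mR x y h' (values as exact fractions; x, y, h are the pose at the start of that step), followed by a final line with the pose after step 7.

n=0: pose=(-1,8,N); sL=5/8, sR=5/18; mL=5/144, mR=5/16; mL+mR=25/72 → advance +1; mR−mL=5/18 → turn +1·90°
n=1: pose=(-1,9,W); sL=8/13, sR=40/49; mL=-324/637, mR=4/13; mL+mR=-128/637 → advance -1; mR−mL=40/49 → turn +1·90°
n=2: pose=(0,9,S); sL=20/97, sR=20/53; mL=-1410/5141, mR=10/97; mL+mR=-880/5141 → advance -1; mR−mL=20/53 → turn +1·90°
n=3: pose=(0,10,E); sL=40/197, sR=8/41; mL=-756/8077, mR=20/197; mL+mR=64/8077 → advance +1; mR−mL=8/41 → turn +1·90°
n=4: pose=(1,10,N); sL=5/13, sR=1/5; mL=-1/130, mR=5/26; mL+mR=12/65 → advance +1; mR−mL=1/5 → turn +1·90°
n=5: pose=(1,11,W); sL=8/17, sR=8/17; mL=-4/17, mR=4/17; mL+mR=0 → advance +0; mR−mL=8/17 → turn +1·90°
n=6: pose=(1,11,S); sL=8/41, sR=40/109; mL=-1204/4469, mR=4/41; mL+mR=-768/4469 → advance -1; mR−mL=40/109 → turn +1·90°
n=7: pose=(1,12,E); sL=20/117, sR=20/113; mL=-1210/13221, mR=10/117; mL+mR=-80/13221 → advance -1; mR−mL=20/113 → turn +1·90°

0 5/8 5/18 5/144 5/16 -1 8 N
1 8/13 40/49 -324/637 4/13 -1 9 W
2 20/97 20/53 -1410/5141 10/97 0 9 S
3 40/197 8/41 -756/8077 20/197 0 10 E
4 5/13 1/5 -1/130 5/26 1 10 N
5 8/17 8/17 -4/17 4/17 1 11 W
6 8/41 40/109 -1204/4469 4/41 1 11 S
7 20/117 20/113 -1210/13221 10/117 1 12 E
final 0 12 N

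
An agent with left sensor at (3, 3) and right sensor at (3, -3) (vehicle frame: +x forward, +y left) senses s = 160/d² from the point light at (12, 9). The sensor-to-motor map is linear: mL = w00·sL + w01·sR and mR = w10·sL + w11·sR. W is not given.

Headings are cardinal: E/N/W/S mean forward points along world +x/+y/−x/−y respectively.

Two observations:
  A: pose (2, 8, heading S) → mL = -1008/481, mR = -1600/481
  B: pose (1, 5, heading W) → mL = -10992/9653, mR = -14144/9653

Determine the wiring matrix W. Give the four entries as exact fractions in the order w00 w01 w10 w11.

obs A: pose=(2,8,S) → sL=32/13, sR=32/37, mL=-1008/481, mR=-1600/481
obs B: pose=(1,5,W) → sL=32/49, sR=160/197, mL=-10992/9653, mR=-14144/9653
sensor matrix S = [[32/13, 32/37], [32/49, 160/197]]; det S = 6660096/4643093
solve [mL_A; mL_B] = S·[w00; w01] and [mR_A; mR_B] = S·[w10; w11]:
  w00 = -1/2, w01 = -1, w10 = -1, w11 = -1

-1/2 -1 -1 -1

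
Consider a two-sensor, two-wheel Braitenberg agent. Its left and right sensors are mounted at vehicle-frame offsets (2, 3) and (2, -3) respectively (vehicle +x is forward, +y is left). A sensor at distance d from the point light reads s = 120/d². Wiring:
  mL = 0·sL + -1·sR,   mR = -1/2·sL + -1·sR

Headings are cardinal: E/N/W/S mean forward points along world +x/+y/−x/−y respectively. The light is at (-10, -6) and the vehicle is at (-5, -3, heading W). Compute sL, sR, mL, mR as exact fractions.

left sensor world pos  = (-7, -6); dL² = 9
right sensor world pos = (-7, 0); dR² = 45
sL = 120/9 = 40/3
sR = 120/45 = 8/3
mL = 0·sL + -1·sR = -8/3
mR = -1/2·sL + -1·sR = -28/3

40/3 8/3 -8/3 -28/3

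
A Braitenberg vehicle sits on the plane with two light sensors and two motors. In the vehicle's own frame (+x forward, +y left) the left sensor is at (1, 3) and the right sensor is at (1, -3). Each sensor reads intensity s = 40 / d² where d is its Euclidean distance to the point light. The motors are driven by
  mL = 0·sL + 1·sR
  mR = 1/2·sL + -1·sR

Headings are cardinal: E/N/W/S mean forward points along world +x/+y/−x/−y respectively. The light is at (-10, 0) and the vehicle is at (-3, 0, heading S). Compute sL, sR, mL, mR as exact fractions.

40/101 40/17 40/17 -3700/1717

left sensor world pos  = (0, -1); dL² = 101
right sensor world pos = (-6, -1); dR² = 17
sL = 40/101 = 40/101
sR = 40/17 = 40/17
mL = 0·sL + 1·sR = 40/17
mR = 1/2·sL + -1·sR = -3700/1717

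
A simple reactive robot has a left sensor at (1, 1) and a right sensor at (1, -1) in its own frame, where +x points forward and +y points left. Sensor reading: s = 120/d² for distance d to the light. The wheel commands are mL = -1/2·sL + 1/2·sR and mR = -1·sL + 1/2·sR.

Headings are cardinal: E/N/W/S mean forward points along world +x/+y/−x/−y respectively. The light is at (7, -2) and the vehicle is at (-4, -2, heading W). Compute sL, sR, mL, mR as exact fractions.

left sensor world pos  = (-5, -3); dL² = 145
right sensor world pos = (-5, -1); dR² = 145
sL = 120/145 = 24/29
sR = 120/145 = 24/29
mL = -1/2·sL + 1/2·sR = 0
mR = -1·sL + 1/2·sR = -12/29

24/29 24/29 0 -12/29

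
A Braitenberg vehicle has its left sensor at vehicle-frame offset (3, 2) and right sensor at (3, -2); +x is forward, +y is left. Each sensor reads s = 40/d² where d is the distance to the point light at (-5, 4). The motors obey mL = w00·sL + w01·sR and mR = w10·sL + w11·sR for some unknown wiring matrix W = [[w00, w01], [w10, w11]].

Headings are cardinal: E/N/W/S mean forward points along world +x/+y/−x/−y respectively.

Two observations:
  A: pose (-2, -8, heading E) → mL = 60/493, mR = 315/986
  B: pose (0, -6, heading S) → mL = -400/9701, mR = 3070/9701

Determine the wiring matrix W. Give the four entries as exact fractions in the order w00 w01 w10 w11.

obs A: pose=(-2,-8,E) → sL=5/17, sR=5/29, mL=60/493, mR=315/986
obs B: pose=(0,-6,S) → sL=20/109, sR=20/89, mL=-400/9701, mR=3070/9701
sensor matrix S = [[5/17, 5/29], [20/109, 20/89]]; det S = 164800/4782593
solve [mL_A; mL_B] = S·[w00; w01] and [mR_A; mR_B] = S·[w10; w11]:
  w00 = 1, w01 = -1, w10 = 1/2, w11 = 1

1 -1 1/2 1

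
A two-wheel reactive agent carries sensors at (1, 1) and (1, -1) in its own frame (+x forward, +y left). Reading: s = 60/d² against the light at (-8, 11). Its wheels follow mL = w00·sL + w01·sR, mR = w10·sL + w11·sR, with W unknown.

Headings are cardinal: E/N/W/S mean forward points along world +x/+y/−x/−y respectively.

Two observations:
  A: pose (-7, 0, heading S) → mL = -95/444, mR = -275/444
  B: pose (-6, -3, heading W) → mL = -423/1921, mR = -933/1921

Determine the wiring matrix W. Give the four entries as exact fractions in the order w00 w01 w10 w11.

obs A: pose=(-7,0,S) → sL=15/37, sR=5/12, mL=-95/444, mR=-275/444
obs B: pose=(-6,-3,W) → sL=30/113, sR=6/17, mL=-423/1921, mR=-933/1921
sensor matrix S = [[15/37, 5/12], [30/113, 6/17]]; det S = 4615/142154
solve [mL_A; mL_B] = S·[w00; w01] and [mR_A; mR_B] = S·[w10; w11]:
  w00 = 1/2, w01 = -1, w10 = -1/2, w11 = -1

1/2 -1 -1/2 -1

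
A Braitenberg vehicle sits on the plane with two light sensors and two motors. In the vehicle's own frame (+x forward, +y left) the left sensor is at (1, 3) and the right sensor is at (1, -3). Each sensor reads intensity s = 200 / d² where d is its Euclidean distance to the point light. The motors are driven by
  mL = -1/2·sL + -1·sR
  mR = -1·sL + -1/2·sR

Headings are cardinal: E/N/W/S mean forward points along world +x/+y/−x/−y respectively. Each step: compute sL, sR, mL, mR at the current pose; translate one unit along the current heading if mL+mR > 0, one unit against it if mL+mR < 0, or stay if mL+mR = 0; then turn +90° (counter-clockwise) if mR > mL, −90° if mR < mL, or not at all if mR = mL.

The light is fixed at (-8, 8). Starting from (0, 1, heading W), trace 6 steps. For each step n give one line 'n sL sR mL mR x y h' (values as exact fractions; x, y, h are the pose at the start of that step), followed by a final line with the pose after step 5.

0 200/149 40/13 -7260/1937 -5580/1937 0 1 W
1 25/26 2 -129/52 -51/26 1 1 S
2 200/109 200/181 -39900/19729 -47100/19729 1 2 E
3 20/17 100/37 -2070/629 -1590/629 0 2 S
4 40/17 40/29 -1260/493 -1500/493 0 3 E
5 25/17 50/13 -2025/442 -750/221 -1 3 S
final -1 4 E

n=0: pose=(0,1,W); sL=200/149, sR=40/13; mL=-7260/1937, mR=-5580/1937; mL+mR=-12840/1937 → advance -1; mR−mL=1680/1937 → turn +1·90°
n=1: pose=(1,1,S); sL=25/26, sR=2; mL=-129/52, mR=-51/26; mL+mR=-231/52 → advance -1; mR−mL=27/52 → turn +1·90°
n=2: pose=(1,2,E); sL=200/109, sR=200/181; mL=-39900/19729, mR=-47100/19729; mL+mR=-87000/19729 → advance -1; mR−mL=-7200/19729 → turn -1·90°
n=3: pose=(0,2,S); sL=20/17, sR=100/37; mL=-2070/629, mR=-1590/629; mL+mR=-3660/629 → advance -1; mR−mL=480/629 → turn +1·90°
n=4: pose=(0,3,E); sL=40/17, sR=40/29; mL=-1260/493, mR=-1500/493; mL+mR=-2760/493 → advance -1; mR−mL=-240/493 → turn -1·90°
n=5: pose=(-1,3,S); sL=25/17, sR=50/13; mL=-2025/442, mR=-750/221; mL+mR=-3525/442 → advance -1; mR−mL=525/442 → turn +1·90°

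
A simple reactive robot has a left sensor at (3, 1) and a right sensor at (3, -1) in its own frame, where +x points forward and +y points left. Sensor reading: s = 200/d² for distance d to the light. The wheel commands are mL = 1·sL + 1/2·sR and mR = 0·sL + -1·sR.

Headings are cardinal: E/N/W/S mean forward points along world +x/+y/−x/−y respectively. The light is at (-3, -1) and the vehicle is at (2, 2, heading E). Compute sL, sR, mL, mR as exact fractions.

5/2 50/17 135/34 -50/17

left sensor world pos  = (5, 3); dL² = 80
right sensor world pos = (5, 1); dR² = 68
sL = 200/80 = 5/2
sR = 200/68 = 50/17
mL = 1·sL + 1/2·sR = 135/34
mR = 0·sL + -1·sR = -50/17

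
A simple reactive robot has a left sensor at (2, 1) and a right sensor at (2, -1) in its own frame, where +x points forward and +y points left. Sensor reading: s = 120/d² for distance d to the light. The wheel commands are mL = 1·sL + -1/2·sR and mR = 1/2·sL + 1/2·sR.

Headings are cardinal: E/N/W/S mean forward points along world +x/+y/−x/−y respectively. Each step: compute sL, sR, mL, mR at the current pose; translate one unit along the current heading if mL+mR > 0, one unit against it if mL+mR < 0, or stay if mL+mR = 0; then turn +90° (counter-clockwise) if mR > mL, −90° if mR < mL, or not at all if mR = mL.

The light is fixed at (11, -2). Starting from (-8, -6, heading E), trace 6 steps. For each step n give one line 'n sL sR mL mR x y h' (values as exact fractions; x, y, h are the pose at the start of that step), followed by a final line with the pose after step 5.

n=0: pose=(-8,-6,E); sL=60/149, sR=60/157; mL=4950/23393, mR=9180/23393; mL+mR=90/149 → advance +1; mR−mL=4230/23393 → turn +1·90°
n=1: pose=(-7,-6,N); sL=24/73, sR=120/293; mL=2652/21389, mR=7896/21389; mL+mR=36/73 → advance +1; mR−mL=5244/21389 → turn +1·90°
n=2: pose=(-7,-5,W); sL=15/52, sR=30/101; mL=735/5252, mR=3075/10504; mL+mR=45/104 → advance +1; mR−mL=1605/10504 → turn +1·90°
n=3: pose=(-8,-5,S); sL=120/349, sR=24/85; mL=6012/29665, mR=9288/29665; mL+mR=180/349 → advance +1; mR−mL=3276/29665 → turn +1·90°
n=4: pose=(-8,-6,E); sL=60/149, sR=60/157; mL=4950/23393, mR=9180/23393; mL+mR=90/149 → advance +1; mR−mL=4230/23393 → turn +1·90°
n=5: pose=(-7,-6,N); sL=24/73, sR=120/293; mL=2652/21389, mR=7896/21389; mL+mR=36/73 → advance +1; mR−mL=5244/21389 → turn +1·90°

0 60/149 60/157 4950/23393 9180/23393 -8 -6 E
1 24/73 120/293 2652/21389 7896/21389 -7 -6 N
2 15/52 30/101 735/5252 3075/10504 -7 -5 W
3 120/349 24/85 6012/29665 9288/29665 -8 -5 S
4 60/149 60/157 4950/23393 9180/23393 -8 -6 E
5 24/73 120/293 2652/21389 7896/21389 -7 -6 N
final -7 -5 W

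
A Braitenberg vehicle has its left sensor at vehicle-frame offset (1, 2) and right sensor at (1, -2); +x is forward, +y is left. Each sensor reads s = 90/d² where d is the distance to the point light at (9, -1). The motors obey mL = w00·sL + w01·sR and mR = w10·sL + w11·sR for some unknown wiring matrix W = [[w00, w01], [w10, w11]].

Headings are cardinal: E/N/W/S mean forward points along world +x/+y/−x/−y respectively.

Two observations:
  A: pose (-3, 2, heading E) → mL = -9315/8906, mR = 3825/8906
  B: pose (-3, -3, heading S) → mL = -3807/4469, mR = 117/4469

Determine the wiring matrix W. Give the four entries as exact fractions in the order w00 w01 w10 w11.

-1/2 -1 -1/2 1

obs A: pose=(-3,2,E) → sL=45/73, sR=45/61, mL=-9315/8906, mR=3825/8906
obs B: pose=(-3,-3,S) → sL=90/109, sR=18/41, mL=-3807/4469, mR=117/4469
sensor matrix S = [[45/73, 45/61], [90/109, 18/41]]; det S = -6735960/19900457
solve [mL_A; mL_B] = S·[w00; w01] and [mR_A; mR_B] = S·[w10; w11]:
  w00 = -1/2, w01 = -1, w10 = -1/2, w11 = 1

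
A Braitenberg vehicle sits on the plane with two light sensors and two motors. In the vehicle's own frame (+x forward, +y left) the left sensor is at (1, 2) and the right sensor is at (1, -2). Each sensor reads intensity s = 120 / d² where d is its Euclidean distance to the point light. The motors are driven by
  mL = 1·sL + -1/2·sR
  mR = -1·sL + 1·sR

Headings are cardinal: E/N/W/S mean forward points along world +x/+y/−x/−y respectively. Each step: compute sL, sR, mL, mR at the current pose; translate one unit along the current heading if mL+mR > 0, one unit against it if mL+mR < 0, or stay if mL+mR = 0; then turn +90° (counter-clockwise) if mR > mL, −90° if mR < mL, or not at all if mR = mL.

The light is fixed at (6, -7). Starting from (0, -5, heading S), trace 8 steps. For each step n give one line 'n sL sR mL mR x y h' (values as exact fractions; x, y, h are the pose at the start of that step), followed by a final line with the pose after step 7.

0 120/17 24/13 1356/221 -1152/221 0 -5 S
1 12/5 60/29 198/145 -48/145 0 -6 W
2 24/17 120/29 -324/493 1344/493 -1 -6 N
3 15/8 3/2 9/8 -3/8 -1 -5 W
4 120/109 8/3 -76/327 512/327 -2 -5 N
5 60/41 60/53 1950/2173 -720/2173 -2 -4 W
6 120/137 24/13 -84/1781 1728/1781 -3 -4 N
7 15/13 15/17 315/442 -60/221 -3 -3 W
final -4 -3 N

n=0: pose=(0,-5,S); sL=120/17, sR=24/13; mL=1356/221, mR=-1152/221; mL+mR=12/13 → advance +1; mR−mL=-2508/221 → turn -1·90°
n=1: pose=(0,-6,W); sL=12/5, sR=60/29; mL=198/145, mR=-48/145; mL+mR=30/29 → advance +1; mR−mL=-246/145 → turn -1·90°
n=2: pose=(-1,-6,N); sL=24/17, sR=120/29; mL=-324/493, mR=1344/493; mL+mR=60/29 → advance +1; mR−mL=1668/493 → turn +1·90°
n=3: pose=(-1,-5,W); sL=15/8, sR=3/2; mL=9/8, mR=-3/8; mL+mR=3/4 → advance +1; mR−mL=-3/2 → turn -1·90°
n=4: pose=(-2,-5,N); sL=120/109, sR=8/3; mL=-76/327, mR=512/327; mL+mR=4/3 → advance +1; mR−mL=196/109 → turn +1·90°
n=5: pose=(-2,-4,W); sL=60/41, sR=60/53; mL=1950/2173, mR=-720/2173; mL+mR=30/53 → advance +1; mR−mL=-2670/2173 → turn -1·90°
n=6: pose=(-3,-4,N); sL=120/137, sR=24/13; mL=-84/1781, mR=1728/1781; mL+mR=12/13 → advance +1; mR−mL=1812/1781 → turn +1·90°
n=7: pose=(-3,-3,W); sL=15/13, sR=15/17; mL=315/442, mR=-60/221; mL+mR=15/34 → advance +1; mR−mL=-435/442 → turn -1·90°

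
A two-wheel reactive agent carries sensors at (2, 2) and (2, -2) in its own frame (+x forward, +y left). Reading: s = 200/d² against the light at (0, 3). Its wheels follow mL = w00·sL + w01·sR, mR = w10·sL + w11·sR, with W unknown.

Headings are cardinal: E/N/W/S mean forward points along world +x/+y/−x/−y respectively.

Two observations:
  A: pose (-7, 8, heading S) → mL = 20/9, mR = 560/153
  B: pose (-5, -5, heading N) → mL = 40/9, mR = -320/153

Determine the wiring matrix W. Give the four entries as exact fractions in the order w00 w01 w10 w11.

0 1 1 -1

obs A: pose=(-7,8,S) → sL=100/17, sR=20/9, mL=20/9, mR=560/153
obs B: pose=(-5,-5,N) → sL=40/17, sR=40/9, mL=40/9, mR=-320/153
sensor matrix S = [[100/17, 20/9], [40/17, 40/9]]; det S = 3200/153
solve [mL_A; mL_B] = S·[w00; w01] and [mR_A; mR_B] = S·[w10; w11]:
  w00 = 0, w01 = 1, w10 = 1, w11 = -1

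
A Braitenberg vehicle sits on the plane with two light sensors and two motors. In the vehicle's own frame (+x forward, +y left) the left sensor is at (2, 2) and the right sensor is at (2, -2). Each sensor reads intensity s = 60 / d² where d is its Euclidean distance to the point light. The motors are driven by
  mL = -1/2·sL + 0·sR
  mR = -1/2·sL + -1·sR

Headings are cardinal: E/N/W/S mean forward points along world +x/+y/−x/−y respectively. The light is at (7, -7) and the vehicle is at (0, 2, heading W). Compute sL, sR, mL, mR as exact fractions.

6/13 30/101 -3/13 -693/1313

left sensor world pos  = (-2, 0); dL² = 130
right sensor world pos = (-2, 4); dR² = 202
sL = 60/130 = 6/13
sR = 60/202 = 30/101
mL = -1/2·sL + 0·sR = -3/13
mR = -1/2·sL + -1·sR = -693/1313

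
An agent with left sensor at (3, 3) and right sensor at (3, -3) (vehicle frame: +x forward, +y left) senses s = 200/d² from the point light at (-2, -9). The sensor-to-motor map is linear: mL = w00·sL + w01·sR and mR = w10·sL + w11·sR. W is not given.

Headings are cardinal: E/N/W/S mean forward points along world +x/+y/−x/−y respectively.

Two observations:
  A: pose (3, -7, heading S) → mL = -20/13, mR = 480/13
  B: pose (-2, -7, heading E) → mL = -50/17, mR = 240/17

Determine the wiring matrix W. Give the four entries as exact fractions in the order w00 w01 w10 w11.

-1/2 0 -1 1

obs A: pose=(3,-7,S) → sL=40/13, sR=40, mL=-20/13, mR=480/13
obs B: pose=(-2,-7,E) → sL=100/17, sR=20, mL=-50/17, mR=240/17
sensor matrix S = [[40/13, 40], [100/17, 20]]; det S = -38400/221
solve [mL_A; mL_B] = S·[w00; w01] and [mR_A; mR_B] = S·[w10; w11]:
  w00 = -1/2, w01 = 0, w10 = -1, w11 = 1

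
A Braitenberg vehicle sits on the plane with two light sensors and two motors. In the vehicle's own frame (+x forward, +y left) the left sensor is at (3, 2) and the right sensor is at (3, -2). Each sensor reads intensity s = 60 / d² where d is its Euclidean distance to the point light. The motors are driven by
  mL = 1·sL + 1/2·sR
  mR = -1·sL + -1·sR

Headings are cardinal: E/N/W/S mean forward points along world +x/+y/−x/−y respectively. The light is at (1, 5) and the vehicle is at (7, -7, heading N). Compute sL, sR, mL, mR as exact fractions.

60/97 12/29 2322/2813 -2904/2813

left sensor world pos  = (5, -4); dL² = 97
right sensor world pos = (9, -4); dR² = 145
sL = 60/97 = 60/97
sR = 60/145 = 12/29
mL = 1·sL + 1/2·sR = 2322/2813
mR = -1·sL + -1·sR = -2904/2813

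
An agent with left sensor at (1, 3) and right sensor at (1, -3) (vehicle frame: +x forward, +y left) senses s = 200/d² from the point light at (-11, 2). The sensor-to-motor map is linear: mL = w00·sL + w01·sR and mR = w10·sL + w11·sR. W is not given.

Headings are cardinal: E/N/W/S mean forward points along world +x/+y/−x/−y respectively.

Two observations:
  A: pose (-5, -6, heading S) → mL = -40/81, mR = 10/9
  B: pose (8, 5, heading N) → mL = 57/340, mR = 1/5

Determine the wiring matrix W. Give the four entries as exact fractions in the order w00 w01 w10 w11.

obs A: pose=(-5,-6,S) → sL=100/81, sR=20/9, mL=-40/81, mR=10/9
obs B: pose=(8,5,N) → sL=25/34, sR=2/5, mL=57/340, mR=1/5
sensor matrix S = [[100/81, 20/9], [25/34, 2/5]]; det S = -1570/1377
solve [mL_A; mL_B] = S·[w00; w01] and [mR_A; mR_B] = S·[w10; w11]:
  w00 = 1/2, w01 = -1/2, w10 = 0, w11 = 1/2

1/2 -1/2 0 1/2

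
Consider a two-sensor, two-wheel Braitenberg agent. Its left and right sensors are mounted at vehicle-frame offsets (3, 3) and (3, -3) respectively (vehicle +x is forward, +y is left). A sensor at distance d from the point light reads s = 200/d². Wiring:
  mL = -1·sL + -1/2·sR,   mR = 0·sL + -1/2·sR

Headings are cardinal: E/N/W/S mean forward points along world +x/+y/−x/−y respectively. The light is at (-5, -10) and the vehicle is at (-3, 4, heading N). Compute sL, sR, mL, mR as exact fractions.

20/29 100/157 -4590/4553 -50/157

left sensor world pos  = (-6, 7); dL² = 290
right sensor world pos = (0, 7); dR² = 314
sL = 200/290 = 20/29
sR = 200/314 = 100/157
mL = -1·sL + -1/2·sR = -4590/4553
mR = 0·sL + -1/2·sR = -50/157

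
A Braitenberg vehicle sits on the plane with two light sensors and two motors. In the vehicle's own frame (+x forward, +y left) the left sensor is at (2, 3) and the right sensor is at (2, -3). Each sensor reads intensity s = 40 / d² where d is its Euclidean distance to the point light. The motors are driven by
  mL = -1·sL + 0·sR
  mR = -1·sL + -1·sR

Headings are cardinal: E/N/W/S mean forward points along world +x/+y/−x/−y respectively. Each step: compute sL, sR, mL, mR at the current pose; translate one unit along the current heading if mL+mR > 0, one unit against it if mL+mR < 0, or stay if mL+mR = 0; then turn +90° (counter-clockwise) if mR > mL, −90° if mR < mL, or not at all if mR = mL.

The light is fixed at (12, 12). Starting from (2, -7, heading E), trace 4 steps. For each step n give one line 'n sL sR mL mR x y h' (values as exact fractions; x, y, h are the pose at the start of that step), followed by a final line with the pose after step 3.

n=0: pose=(2,-7,E); sL=1/8, sR=10/137; mL=-1/8, mR=-217/1096; mL+mR=-177/548 → advance -1; mR−mL=-10/137 → turn -1·90°
n=1: pose=(1,-7,S); sL=8/101, sR=40/637; mL=-8/101, mR=-9136/64337; mL+mR=-14232/64337 → advance -1; mR−mL=-40/637 → turn -1·90°
n=2: pose=(1,-6,W); sL=4/61, sR=20/197; mL=-4/61, mR=-2008/12017; mL+mR=-2796/12017 → advance -1; mR−mL=-20/197 → turn -1·90°
n=3: pose=(2,-6,N); sL=8/85, sR=8/61; mL=-8/85, mR=-1168/5185; mL+mR=-1656/5185 → advance -1; mR−mL=-8/61 → turn -1·90°

0 1/8 10/137 -1/8 -217/1096 2 -7 E
1 8/101 40/637 -8/101 -9136/64337 1 -7 S
2 4/61 20/197 -4/61 -2008/12017 1 -6 W
3 8/85 8/61 -8/85 -1168/5185 2 -6 N
final 2 -7 E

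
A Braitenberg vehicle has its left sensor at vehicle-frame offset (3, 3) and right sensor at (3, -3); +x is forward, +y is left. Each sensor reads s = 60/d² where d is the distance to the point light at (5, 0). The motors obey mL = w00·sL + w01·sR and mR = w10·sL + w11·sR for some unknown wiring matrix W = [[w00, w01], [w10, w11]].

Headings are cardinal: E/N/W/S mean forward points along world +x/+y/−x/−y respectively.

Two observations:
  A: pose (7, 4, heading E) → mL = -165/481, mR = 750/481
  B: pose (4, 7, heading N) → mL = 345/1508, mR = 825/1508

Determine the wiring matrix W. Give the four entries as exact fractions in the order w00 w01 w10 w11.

1 -1/2 1/2 1/2

obs A: pose=(7,4,E) → sL=30/37, sR=30/13, mL=-165/481, mR=750/481
obs B: pose=(4,7,N) → sL=15/29, sR=15/26, mL=345/1508, mR=825/1508
sensor matrix S = [[30/37, 30/13], [15/29, 15/26]]; det S = -10125/13949
solve [mL_A; mL_B] = S·[w00; w01] and [mR_A; mR_B] = S·[w10; w11]:
  w00 = 1, w01 = -1/2, w10 = 1/2, w11 = 1/2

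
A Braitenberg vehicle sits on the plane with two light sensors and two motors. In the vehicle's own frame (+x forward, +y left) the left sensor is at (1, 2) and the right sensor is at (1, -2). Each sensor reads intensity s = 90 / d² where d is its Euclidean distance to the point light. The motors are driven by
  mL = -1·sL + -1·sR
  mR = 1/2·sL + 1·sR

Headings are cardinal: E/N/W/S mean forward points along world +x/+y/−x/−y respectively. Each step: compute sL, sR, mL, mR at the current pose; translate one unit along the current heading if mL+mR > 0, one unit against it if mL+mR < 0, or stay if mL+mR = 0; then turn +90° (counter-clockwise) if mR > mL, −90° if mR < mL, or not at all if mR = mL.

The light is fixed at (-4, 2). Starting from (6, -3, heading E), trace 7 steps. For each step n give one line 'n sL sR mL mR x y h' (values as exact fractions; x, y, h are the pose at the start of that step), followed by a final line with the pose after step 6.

0 9/13 9/17 -270/221 387/442 6 -3 E
1 18/13 90/137 -3636/1781 2403/1781 5 -3 N
2 45/64 9/8 -117/64 189/128 5 -4 W
3 90/193 90/113 -27540/21809 22455/21809 6 -4 S
4 9/13 9/17 -270/221 387/442 6 -3 E
5 18/13 90/137 -3636/1781 2403/1781 5 -3 N
6 45/64 9/8 -117/64 189/128 5 -4 W
final 6 -4 S

n=0: pose=(6,-3,E); sL=9/13, sR=9/17; mL=-270/221, mR=387/442; mL+mR=-9/26 → advance -1; mR−mL=927/442 → turn +1·90°
n=1: pose=(5,-3,N); sL=18/13, sR=90/137; mL=-3636/1781, mR=2403/1781; mL+mR=-9/13 → advance -1; mR−mL=6039/1781 → turn +1·90°
n=2: pose=(5,-4,W); sL=45/64, sR=9/8; mL=-117/64, mR=189/128; mL+mR=-45/128 → advance -1; mR−mL=423/128 → turn +1·90°
n=3: pose=(6,-4,S); sL=90/193, sR=90/113; mL=-27540/21809, mR=22455/21809; mL+mR=-45/193 → advance -1; mR−mL=49995/21809 → turn +1·90°
n=4: pose=(6,-3,E); sL=9/13, sR=9/17; mL=-270/221, mR=387/442; mL+mR=-9/26 → advance -1; mR−mL=927/442 → turn +1·90°
n=5: pose=(5,-3,N); sL=18/13, sR=90/137; mL=-3636/1781, mR=2403/1781; mL+mR=-9/13 → advance -1; mR−mL=6039/1781 → turn +1·90°
n=6: pose=(5,-4,W); sL=45/64, sR=9/8; mL=-117/64, mR=189/128; mL+mR=-45/128 → advance -1; mR−mL=423/128 → turn +1·90°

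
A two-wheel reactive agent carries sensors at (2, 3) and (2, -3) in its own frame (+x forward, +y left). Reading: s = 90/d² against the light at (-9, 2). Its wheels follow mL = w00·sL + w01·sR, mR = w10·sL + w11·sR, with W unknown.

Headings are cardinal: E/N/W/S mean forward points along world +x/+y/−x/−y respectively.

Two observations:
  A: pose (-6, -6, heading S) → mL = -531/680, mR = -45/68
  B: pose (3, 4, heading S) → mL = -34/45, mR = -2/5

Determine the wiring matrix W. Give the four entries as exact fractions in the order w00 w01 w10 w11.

-1/2 -1/2 -1 0

obs A: pose=(-6,-6,S) → sL=45/68, sR=9/10, mL=-531/680, mR=-45/68
obs B: pose=(3,4,S) → sL=2/5, sR=10/9, mL=-34/45, mR=-2/5
sensor matrix S = [[45/68, 9/10], [2/5, 10/9]]; det S = 319/850
solve [mL_A; mL_B] = S·[w00; w01] and [mR_A; mR_B] = S·[w10; w11]:
  w00 = -1/2, w01 = -1/2, w10 = -1, w11 = 0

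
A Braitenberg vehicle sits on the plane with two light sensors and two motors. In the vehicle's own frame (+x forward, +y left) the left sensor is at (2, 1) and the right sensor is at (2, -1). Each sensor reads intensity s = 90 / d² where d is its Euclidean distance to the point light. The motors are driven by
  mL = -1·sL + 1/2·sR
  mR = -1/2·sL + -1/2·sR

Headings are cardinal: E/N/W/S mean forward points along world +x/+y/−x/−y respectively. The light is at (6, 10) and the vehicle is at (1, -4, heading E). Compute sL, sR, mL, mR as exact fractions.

45/89 5/13 -725/2314 -515/1157

left sensor world pos  = (3, -3); dL² = 178
right sensor world pos = (3, -5); dR² = 234
sL = 90/178 = 45/89
sR = 90/234 = 5/13
mL = -1·sL + 1/2·sR = -725/2314
mR = -1/2·sL + -1/2·sR = -515/1157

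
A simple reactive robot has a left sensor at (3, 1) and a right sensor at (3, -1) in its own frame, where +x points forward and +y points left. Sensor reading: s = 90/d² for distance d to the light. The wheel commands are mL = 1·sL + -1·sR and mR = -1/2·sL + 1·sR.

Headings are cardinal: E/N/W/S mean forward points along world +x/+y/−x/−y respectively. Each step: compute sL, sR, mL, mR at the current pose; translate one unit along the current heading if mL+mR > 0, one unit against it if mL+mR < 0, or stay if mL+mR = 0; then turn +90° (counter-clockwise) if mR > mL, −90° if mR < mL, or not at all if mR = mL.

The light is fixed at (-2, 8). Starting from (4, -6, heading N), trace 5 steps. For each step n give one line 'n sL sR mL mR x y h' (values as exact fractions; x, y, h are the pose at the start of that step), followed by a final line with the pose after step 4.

n=0: pose=(4,-6,N); sL=45/73, sR=9/17; mL=108/1241, mR=549/2482; mL+mR=45/146 → advance +1; mR−mL=333/2482 → turn +1·90°
n=1: pose=(4,-5,W); sL=18/41, sR=10/17; mL=-104/697, mR=257/697; mL+mR=9/41 → advance +1; mR−mL=361/697 → turn +1·90°
n=2: pose=(3,-5,S); sL=45/146, sR=45/136; mL=-225/9928, mR=1755/9928; mL+mR=45/292 → advance +1; mR−mL=495/2482 → turn +1·90°
n=3: pose=(3,-6,E); sL=90/233, sR=90/289; mL=5040/67337, mR=7965/67337; mL+mR=45/233 → advance +1; mR−mL=2925/67337 → turn +1·90°
n=4: pose=(4,-6,N); sL=45/73, sR=9/17; mL=108/1241, mR=549/2482; mL+mR=45/146 → advance +1; mR−mL=333/2482 → turn +1·90°

0 45/73 9/17 108/1241 549/2482 4 -6 N
1 18/41 10/17 -104/697 257/697 4 -5 W
2 45/146 45/136 -225/9928 1755/9928 3 -5 S
3 90/233 90/289 5040/67337 7965/67337 3 -6 E
4 45/73 9/17 108/1241 549/2482 4 -6 N
final 4 -5 W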